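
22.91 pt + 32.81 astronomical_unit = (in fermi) 4.908e+27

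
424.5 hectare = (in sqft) 4.569e+07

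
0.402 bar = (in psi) 5.831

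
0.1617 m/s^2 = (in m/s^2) 0.1617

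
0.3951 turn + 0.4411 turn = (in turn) 0.8362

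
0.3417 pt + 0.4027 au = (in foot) 1.976e+11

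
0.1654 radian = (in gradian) 10.53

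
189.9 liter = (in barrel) 1.194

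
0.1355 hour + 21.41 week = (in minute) 2.158e+05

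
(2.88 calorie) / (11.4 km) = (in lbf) 0.0002376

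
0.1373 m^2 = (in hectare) 1.373e-05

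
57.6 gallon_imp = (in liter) 261.9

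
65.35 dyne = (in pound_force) 0.0001469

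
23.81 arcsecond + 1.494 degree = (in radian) 0.02619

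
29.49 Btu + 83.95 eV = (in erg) 3.111e+11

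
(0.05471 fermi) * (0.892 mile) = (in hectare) 7.854e-18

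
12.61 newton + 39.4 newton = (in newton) 52.01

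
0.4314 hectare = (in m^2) 4314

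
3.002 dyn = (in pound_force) 6.749e-06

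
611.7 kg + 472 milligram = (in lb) 1349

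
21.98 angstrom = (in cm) 2.198e-07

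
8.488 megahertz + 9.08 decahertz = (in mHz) 8.488e+09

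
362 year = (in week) 1.888e+04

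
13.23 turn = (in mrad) 8.313e+04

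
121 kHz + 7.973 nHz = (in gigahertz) 0.000121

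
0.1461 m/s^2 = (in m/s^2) 0.1461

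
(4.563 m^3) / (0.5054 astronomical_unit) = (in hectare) 6.035e-15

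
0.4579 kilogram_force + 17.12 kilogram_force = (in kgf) 17.58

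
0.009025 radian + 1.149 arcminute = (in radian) 0.009359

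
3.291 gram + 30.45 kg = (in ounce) 1074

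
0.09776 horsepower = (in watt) 72.9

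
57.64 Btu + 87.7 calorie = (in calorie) 1.462e+04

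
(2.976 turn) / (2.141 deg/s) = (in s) 500.4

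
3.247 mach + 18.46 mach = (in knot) 1.437e+04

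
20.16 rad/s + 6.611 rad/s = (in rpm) 255.6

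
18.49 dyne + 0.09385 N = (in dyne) 9403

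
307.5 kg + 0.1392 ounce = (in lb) 677.9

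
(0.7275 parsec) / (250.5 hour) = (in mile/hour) 5.568e+10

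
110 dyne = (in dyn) 110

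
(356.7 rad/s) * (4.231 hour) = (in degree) 3.113e+08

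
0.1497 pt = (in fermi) 5.281e+10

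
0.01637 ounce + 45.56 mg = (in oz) 0.01798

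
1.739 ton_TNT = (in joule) 7.276e+09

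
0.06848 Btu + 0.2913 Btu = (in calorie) 90.72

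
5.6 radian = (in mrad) 5600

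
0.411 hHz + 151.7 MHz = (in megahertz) 151.7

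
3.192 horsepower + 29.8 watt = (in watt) 2410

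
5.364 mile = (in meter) 8633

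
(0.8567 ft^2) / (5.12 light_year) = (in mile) 1.021e-21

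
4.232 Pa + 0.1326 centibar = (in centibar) 0.1368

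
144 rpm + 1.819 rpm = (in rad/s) 15.27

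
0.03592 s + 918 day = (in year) 2.515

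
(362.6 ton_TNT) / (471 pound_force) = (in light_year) 7.654e-08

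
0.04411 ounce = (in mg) 1250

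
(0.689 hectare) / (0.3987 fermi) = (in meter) 1.728e+19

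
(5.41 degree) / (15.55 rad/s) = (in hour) 1.687e-06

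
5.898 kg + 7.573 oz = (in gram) 6113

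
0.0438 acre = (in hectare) 0.01773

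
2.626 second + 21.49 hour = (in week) 0.1279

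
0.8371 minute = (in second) 50.23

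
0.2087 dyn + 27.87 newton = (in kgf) 2.842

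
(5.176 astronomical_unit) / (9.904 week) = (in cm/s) 1.293e+07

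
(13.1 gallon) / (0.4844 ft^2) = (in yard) 1.205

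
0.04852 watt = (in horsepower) 6.507e-05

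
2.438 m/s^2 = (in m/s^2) 2.438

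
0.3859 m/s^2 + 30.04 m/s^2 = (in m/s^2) 30.43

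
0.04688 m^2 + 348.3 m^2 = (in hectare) 0.03483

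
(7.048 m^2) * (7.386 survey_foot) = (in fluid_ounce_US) 5.365e+05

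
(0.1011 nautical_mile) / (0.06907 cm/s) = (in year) 0.008596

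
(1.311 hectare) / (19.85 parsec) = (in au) 1.431e-25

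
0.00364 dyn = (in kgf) 3.712e-09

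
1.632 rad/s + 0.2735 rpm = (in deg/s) 95.15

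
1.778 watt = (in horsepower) 0.002384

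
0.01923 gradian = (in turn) 4.808e-05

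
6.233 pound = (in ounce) 99.73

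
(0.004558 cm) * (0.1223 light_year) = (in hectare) 5.274e+06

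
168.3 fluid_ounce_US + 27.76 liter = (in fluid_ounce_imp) 1152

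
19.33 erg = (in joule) 1.933e-06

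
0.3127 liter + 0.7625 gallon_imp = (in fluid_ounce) 127.8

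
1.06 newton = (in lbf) 0.2383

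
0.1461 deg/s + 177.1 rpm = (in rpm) 177.1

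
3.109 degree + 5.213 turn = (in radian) 32.81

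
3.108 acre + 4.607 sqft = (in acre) 3.108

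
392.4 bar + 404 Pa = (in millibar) 3.924e+05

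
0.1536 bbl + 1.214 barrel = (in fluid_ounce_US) 7352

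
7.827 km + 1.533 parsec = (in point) 1.341e+20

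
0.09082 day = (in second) 7847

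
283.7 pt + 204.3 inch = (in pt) 1.499e+04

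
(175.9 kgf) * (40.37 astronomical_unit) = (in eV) 6.502e+34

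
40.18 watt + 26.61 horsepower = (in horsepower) 26.66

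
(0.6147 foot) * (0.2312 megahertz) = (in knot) 8.42e+04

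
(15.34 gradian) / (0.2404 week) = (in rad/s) 1.657e-06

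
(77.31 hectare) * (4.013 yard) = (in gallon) 7.494e+08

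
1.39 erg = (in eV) 8.676e+11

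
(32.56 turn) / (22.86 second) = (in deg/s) 512.8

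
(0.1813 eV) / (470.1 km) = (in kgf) 6.301e-27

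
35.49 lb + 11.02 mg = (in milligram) 1.61e+07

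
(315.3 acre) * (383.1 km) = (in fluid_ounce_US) 1.653e+16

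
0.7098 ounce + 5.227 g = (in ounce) 0.8942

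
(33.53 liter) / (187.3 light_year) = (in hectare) 1.892e-24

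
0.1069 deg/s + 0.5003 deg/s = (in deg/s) 0.6072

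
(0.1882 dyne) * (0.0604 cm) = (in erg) 0.01137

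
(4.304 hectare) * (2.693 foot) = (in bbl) 2.222e+05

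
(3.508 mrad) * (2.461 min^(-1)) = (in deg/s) 0.008244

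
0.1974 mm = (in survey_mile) 1.227e-07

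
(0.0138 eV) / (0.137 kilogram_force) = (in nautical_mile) 8.886e-25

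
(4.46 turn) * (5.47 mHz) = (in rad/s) 0.1533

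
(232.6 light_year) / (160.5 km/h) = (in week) 8.161e+10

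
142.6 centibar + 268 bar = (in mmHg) 2.021e+05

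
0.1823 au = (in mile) 1.695e+07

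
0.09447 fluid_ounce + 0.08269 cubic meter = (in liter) 82.69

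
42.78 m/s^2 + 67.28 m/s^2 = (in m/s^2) 110.1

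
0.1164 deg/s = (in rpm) 0.0194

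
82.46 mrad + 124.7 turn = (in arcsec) 1.616e+08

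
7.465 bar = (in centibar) 746.5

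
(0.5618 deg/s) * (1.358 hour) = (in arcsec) 9.888e+06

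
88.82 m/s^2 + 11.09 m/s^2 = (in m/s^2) 99.91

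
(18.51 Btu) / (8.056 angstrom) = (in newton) 2.424e+13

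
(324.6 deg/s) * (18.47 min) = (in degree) 3.597e+05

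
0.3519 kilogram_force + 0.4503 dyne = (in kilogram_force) 0.3519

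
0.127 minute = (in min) 0.127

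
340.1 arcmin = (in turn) 0.01575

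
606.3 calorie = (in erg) 2.537e+10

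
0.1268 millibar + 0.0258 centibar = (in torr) 0.2886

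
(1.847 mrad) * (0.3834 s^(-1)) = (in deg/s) 0.04057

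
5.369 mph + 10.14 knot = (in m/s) 7.617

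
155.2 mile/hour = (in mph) 155.2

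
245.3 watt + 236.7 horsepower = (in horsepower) 237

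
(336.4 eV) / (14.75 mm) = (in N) 3.654e-15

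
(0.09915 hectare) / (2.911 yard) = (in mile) 0.2315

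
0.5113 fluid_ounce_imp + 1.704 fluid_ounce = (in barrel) 0.0004083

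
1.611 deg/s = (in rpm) 0.2685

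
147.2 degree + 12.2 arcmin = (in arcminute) 8844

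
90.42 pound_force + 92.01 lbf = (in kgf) 82.75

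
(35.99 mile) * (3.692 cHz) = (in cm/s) 2.138e+05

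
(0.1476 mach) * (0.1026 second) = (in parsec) 1.671e-16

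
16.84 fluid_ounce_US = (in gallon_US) 0.1316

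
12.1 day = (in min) 1.742e+04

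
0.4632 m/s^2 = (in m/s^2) 0.4632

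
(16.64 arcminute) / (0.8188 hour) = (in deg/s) 9.409e-05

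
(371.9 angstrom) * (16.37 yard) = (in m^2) 5.567e-07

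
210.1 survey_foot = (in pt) 1.815e+05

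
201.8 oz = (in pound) 12.61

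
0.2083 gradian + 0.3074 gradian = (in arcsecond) 1671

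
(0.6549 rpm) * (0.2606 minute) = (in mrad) 1072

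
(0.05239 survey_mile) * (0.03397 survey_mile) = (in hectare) 0.4609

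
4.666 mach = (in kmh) 5720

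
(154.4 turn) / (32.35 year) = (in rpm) 9.081e-06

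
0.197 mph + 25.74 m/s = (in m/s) 25.83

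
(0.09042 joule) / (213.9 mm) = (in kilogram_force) 0.04311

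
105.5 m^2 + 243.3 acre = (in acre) 243.3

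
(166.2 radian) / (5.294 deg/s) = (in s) 1799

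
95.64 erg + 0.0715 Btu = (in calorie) 18.03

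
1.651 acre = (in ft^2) 7.192e+04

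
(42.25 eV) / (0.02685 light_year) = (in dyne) 2.665e-27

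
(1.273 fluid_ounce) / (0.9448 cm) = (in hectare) 3.985e-07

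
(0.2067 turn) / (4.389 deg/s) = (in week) 2.803e-05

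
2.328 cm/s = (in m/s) 0.02328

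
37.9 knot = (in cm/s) 1950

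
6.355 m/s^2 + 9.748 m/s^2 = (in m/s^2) 16.1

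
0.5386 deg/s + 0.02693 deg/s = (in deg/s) 0.5655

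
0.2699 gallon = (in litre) 1.022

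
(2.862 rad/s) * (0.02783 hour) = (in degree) 1.643e+04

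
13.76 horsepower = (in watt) 1.026e+04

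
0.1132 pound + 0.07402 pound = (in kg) 0.08492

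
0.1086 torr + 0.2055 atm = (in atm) 0.2056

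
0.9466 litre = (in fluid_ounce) 32.01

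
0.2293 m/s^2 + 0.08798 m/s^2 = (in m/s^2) 0.3173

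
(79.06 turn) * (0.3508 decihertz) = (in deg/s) 998.4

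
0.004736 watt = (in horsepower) 6.351e-06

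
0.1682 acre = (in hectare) 0.06807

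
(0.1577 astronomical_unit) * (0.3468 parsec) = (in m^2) 2.525e+26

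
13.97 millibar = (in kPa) 1.397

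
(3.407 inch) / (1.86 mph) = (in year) 3.3e-09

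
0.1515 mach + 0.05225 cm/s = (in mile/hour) 115.4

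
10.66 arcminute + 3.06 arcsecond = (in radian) 0.003116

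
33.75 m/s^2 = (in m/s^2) 33.75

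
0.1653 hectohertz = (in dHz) 165.3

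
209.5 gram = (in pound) 0.4619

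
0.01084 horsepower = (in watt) 8.083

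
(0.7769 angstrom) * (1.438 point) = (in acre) 9.739e-18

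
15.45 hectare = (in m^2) 1.545e+05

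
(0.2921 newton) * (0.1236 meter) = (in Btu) 3.422e-05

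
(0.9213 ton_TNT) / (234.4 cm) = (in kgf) 1.677e+08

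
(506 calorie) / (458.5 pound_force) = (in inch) 40.87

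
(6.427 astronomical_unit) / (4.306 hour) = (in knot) 1.206e+08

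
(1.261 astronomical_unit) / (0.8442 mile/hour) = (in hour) 1.389e+08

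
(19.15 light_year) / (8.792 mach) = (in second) 6.052e+13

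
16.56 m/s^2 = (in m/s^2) 16.56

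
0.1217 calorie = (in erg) 5.092e+06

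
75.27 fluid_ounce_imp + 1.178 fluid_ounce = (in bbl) 0.01367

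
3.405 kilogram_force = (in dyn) 3.339e+06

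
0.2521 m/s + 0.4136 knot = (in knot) 0.9036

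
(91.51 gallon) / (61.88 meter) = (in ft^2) 0.06026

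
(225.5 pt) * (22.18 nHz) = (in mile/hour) 3.947e-09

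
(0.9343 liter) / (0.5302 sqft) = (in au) 1.268e-13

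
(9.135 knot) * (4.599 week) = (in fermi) 1.307e+22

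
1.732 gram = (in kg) 0.001732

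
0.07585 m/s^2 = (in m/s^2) 0.07585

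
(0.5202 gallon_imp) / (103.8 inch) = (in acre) 2.216e-07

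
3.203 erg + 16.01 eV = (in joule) 3.203e-07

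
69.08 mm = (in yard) 0.07555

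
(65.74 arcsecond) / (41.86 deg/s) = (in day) 5.049e-09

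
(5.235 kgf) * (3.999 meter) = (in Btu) 0.1946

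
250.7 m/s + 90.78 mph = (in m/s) 291.3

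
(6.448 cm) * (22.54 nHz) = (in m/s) 1.453e-09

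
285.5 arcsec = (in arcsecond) 285.5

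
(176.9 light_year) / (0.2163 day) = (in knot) 1.741e+14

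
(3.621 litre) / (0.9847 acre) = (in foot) 2.981e-06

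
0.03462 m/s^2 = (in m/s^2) 0.03462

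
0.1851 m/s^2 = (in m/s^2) 0.1851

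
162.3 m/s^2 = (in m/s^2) 162.3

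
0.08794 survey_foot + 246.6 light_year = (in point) 6.613e+21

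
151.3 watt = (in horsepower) 0.2029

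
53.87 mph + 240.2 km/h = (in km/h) 326.9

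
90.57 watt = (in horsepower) 0.1215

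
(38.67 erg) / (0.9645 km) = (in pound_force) 9.013e-10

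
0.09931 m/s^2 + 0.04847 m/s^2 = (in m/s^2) 0.1478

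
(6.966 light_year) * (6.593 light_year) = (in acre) 1.016e+30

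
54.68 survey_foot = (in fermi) 1.667e+16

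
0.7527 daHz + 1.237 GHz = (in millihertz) 1.237e+12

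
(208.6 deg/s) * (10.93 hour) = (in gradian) 9.12e+06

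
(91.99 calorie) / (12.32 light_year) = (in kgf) 3.367e-16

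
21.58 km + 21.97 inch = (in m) 2.158e+04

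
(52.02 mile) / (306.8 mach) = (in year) 2.541e-08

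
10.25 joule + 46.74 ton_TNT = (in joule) 1.956e+11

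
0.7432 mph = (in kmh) 1.196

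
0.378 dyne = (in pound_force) 8.498e-07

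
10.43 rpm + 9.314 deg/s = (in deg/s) 71.89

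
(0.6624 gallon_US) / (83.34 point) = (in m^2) 0.08529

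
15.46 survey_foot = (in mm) 4712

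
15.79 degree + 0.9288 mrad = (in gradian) 17.6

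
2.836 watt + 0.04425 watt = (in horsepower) 0.003862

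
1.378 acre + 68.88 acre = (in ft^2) 3.06e+06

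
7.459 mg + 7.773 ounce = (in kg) 0.2204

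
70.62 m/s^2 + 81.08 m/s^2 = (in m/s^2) 151.7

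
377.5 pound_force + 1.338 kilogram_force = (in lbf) 380.4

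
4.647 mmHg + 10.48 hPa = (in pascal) 1668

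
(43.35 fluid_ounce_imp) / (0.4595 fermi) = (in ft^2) 2.885e+13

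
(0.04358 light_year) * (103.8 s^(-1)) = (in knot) 8.319e+16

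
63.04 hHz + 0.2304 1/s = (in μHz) 6.304e+09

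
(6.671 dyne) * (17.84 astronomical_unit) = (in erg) 1.78e+15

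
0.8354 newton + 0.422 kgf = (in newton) 4.974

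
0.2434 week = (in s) 1.472e+05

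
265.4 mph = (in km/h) 427.1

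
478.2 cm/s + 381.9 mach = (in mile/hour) 2.909e+05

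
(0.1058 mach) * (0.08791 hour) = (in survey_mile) 7.084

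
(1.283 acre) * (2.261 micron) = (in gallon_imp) 2.582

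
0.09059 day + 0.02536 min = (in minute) 130.5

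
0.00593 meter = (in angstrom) 5.93e+07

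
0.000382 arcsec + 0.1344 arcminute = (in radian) 3.91e-05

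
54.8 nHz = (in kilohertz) 5.48e-11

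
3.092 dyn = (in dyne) 3.092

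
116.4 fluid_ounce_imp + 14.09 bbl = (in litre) 2243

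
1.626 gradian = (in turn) 0.004065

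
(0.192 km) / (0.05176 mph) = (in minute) 138.3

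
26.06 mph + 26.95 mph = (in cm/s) 2370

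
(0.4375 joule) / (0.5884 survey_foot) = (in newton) 2.439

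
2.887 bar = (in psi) 41.87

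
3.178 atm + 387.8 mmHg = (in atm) 3.688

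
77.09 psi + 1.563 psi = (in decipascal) 5.423e+06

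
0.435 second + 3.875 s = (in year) 1.367e-07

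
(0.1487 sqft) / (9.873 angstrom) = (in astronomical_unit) 9.353e-05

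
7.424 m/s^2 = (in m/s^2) 7.424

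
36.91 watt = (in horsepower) 0.0495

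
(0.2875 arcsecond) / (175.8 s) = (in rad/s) 7.929e-09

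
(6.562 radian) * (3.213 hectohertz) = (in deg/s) 1.208e+05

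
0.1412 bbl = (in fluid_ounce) 759.1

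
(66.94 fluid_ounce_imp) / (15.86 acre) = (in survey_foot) 9.722e-08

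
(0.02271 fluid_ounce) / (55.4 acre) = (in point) 8.492e-09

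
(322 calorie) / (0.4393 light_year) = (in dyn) 3.242e-08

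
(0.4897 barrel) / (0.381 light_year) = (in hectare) 2.16e-21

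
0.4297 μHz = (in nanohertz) 429.7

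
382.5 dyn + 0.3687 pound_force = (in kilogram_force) 0.1676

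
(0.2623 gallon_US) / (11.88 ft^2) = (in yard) 0.0009838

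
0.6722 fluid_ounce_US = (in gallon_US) 0.005252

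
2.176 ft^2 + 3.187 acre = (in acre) 3.187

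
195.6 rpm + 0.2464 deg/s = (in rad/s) 20.49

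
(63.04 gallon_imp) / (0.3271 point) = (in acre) 0.6137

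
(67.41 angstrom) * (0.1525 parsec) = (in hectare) 3172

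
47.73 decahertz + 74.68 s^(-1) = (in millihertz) 5.52e+05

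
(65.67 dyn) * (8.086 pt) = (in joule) 1.873e-06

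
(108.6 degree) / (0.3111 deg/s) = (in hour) 0.09697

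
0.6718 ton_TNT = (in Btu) 2.664e+06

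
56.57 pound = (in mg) 2.566e+07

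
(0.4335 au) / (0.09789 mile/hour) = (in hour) 4.116e+08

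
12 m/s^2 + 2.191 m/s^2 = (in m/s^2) 14.19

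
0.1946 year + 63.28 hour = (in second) 6.365e+06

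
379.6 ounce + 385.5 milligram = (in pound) 23.73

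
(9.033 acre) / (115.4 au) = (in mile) 1.316e-12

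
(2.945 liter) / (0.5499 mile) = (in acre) 8.223e-10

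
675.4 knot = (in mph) 777.2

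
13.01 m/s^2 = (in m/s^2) 13.01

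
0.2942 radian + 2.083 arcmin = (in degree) 16.89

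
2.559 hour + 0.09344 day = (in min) 288.1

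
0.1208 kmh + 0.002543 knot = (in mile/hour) 0.07799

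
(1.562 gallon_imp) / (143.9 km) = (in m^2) 4.935e-08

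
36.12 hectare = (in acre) 89.25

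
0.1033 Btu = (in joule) 109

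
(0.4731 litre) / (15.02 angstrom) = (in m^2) 3.15e+05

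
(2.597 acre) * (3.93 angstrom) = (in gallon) 0.001091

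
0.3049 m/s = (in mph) 0.682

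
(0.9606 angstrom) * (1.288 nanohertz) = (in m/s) 1.237e-19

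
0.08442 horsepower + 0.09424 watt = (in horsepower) 0.08455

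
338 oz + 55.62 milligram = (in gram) 9582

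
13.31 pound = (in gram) 6037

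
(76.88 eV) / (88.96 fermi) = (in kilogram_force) 1.412e-05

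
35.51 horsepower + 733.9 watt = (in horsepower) 36.49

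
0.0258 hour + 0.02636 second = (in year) 2.946e-06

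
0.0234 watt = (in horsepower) 3.138e-05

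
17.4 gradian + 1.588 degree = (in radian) 0.301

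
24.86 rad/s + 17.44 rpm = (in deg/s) 1529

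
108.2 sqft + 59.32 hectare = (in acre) 146.6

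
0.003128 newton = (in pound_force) 0.0007032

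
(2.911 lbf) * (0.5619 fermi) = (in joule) 7.276e-15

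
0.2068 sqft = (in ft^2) 0.2068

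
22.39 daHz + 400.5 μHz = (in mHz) 2.239e+05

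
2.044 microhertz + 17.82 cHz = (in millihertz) 178.2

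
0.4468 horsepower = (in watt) 333.2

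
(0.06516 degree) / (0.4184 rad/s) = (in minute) 4.53e-05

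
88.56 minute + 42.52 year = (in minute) 2.235e+07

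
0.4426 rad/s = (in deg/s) 25.36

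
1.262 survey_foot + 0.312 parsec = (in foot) 3.159e+16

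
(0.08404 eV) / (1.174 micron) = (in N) 1.147e-14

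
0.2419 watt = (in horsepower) 0.0003244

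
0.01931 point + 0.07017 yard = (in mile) 3.987e-05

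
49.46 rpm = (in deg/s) 296.8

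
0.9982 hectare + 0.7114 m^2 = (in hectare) 0.9983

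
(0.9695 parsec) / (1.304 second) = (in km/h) 8.259e+16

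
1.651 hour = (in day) 0.06879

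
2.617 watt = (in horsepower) 0.003509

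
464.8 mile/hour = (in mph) 464.8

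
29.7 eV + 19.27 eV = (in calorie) 1.875e-18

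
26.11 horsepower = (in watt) 1.947e+04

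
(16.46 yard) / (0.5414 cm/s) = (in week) 0.004597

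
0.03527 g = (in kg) 3.527e-05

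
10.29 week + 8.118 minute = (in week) 10.29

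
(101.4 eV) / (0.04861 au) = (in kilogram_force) 2.278e-28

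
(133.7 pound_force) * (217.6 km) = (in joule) 1.294e+08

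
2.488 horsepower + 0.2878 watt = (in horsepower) 2.488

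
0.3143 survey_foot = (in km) 9.58e-05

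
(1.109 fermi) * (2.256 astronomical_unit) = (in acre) 9.249e-08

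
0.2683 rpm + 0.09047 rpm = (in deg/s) 2.153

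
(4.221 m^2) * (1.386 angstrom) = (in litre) 5.85e-07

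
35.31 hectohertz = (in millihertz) 3.531e+06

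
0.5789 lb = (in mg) 2.626e+05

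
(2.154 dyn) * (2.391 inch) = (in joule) 1.308e-06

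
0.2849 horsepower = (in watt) 212.4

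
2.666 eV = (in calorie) 1.021e-19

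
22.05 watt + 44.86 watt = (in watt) 66.91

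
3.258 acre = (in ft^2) 1.419e+05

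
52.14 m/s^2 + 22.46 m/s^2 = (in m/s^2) 74.6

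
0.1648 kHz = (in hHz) 1.648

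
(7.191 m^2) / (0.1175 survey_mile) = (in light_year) 4.02e-18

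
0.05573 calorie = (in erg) 2.332e+06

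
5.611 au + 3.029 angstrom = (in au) 5.611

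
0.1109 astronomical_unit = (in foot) 5.443e+10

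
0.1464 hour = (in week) 0.0008714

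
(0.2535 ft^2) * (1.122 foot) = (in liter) 8.054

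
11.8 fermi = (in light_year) 1.247e-30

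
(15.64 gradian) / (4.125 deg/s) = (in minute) 0.05687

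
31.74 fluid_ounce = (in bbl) 0.005904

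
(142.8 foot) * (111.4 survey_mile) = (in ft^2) 8.399e+07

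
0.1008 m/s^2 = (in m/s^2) 0.1008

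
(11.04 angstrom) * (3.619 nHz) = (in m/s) 3.995e-18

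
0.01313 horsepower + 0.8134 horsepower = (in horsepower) 0.8265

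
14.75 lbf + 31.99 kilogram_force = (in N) 379.3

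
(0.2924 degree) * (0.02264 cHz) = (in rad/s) 1.155e-06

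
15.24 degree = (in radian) 0.266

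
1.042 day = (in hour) 25.01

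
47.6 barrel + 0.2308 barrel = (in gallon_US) 2009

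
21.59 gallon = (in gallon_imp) 17.98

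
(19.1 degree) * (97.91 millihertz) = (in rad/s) 0.03264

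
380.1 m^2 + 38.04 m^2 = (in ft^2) 4501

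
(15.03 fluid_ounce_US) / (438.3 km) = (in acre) 2.506e-13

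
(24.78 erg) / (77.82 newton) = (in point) 9.026e-05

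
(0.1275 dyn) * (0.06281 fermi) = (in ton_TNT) 1.914e-32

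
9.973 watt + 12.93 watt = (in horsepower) 0.03071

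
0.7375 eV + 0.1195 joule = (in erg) 1.195e+06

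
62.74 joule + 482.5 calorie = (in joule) 2082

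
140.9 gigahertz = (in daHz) 1.409e+10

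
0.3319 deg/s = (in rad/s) 0.005793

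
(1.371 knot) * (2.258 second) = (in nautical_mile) 0.0008599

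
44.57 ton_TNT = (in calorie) 4.457e+10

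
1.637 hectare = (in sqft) 1.762e+05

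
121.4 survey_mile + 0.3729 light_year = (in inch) 1.389e+17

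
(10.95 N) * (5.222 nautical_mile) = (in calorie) 2.531e+04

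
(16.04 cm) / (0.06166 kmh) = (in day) 0.0001084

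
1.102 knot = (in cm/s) 56.69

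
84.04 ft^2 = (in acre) 0.001929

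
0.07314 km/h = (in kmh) 0.07314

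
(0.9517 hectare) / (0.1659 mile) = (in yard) 38.98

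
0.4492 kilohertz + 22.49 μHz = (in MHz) 0.0004492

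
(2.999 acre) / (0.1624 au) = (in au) 3.339e-18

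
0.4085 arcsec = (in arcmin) 0.006808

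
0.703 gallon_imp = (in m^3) 0.003196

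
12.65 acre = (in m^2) 5.119e+04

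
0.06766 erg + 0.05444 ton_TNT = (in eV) 1.422e+27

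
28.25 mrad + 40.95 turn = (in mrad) 2.573e+05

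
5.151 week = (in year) 0.09879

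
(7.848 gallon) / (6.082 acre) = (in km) 1.207e-09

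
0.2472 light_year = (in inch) 9.207e+16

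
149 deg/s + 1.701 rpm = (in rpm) 26.53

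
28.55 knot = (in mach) 0.04313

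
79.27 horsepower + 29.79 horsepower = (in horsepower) 109.1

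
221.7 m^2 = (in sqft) 2386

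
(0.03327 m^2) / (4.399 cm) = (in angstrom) 7.563e+09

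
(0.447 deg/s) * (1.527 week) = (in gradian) 4.587e+05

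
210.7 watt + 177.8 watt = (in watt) 388.5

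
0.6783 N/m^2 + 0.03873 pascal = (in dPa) 7.17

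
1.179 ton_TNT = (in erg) 4.933e+16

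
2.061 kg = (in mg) 2.061e+06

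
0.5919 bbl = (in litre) 94.1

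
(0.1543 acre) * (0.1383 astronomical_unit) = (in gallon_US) 3.413e+15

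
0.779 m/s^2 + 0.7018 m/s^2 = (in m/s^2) 1.481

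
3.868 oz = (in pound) 0.2417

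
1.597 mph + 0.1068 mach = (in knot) 72.08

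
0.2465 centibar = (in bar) 0.002465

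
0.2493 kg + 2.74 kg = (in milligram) 2.989e+06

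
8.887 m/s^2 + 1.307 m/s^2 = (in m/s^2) 10.19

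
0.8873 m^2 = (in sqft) 9.551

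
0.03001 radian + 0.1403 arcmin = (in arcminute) 103.3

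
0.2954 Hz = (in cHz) 29.54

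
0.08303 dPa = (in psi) 1.204e-06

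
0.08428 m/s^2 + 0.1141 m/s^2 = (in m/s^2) 0.1984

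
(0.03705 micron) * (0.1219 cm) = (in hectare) 4.516e-15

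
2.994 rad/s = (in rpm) 28.59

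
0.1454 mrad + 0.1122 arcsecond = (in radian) 0.0001459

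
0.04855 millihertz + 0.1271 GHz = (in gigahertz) 0.1271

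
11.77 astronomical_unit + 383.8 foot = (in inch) 6.932e+13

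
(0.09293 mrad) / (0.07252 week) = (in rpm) 2.023e-08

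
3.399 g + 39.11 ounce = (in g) 1112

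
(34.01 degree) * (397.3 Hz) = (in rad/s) 235.8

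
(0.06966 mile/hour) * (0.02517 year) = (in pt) 7.007e+07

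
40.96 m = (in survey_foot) 134.4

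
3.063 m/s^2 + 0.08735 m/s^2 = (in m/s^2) 3.15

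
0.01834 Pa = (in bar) 1.834e-07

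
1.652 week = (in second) 9.991e+05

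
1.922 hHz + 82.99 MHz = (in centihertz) 8.299e+09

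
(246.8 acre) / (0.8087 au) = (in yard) 9.028e-06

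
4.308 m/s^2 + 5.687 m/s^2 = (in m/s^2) 9.995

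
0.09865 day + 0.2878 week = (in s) 1.826e+05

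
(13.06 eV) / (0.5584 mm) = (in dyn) 3.747e-10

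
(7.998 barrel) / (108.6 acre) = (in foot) 9.493e-06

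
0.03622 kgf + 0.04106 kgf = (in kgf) 0.07728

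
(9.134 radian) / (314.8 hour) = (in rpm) 7.697e-05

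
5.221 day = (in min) 7518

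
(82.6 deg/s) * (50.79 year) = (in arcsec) 4.763e+14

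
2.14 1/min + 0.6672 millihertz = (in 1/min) 2.18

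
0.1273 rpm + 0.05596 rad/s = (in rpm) 0.6617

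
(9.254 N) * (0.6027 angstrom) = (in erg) 0.005577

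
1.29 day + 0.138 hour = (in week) 0.1851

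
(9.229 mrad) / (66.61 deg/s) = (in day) 9.188e-08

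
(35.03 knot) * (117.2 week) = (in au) 0.008539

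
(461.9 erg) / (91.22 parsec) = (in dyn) 1.641e-18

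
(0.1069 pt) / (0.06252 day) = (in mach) 2.05e-11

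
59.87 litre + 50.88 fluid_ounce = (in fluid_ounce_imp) 2160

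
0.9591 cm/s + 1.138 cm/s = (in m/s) 0.02097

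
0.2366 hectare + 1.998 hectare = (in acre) 5.522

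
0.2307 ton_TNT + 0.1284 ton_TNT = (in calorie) 3.591e+08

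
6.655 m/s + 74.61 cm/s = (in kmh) 26.64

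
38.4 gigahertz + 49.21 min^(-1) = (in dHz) 3.84e+11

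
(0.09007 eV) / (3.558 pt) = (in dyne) 1.15e-12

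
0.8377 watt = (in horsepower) 0.001123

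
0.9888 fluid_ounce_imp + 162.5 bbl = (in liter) 2.584e+04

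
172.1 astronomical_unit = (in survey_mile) 1.6e+10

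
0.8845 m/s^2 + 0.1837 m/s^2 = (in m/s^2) 1.068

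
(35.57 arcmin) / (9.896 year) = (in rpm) 3.166e-10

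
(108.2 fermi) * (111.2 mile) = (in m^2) 1.936e-08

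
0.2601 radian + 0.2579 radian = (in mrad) 518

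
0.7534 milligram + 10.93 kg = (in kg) 10.93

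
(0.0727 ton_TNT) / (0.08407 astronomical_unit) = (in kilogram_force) 0.002466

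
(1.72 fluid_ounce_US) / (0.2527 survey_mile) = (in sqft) 1.346e-06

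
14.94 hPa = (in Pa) 1494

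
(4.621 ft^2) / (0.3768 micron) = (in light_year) 1.204e-10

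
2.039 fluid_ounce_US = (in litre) 0.0603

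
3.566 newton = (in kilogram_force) 0.3636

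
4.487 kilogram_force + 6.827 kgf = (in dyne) 1.11e+07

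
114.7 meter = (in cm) 1.147e+04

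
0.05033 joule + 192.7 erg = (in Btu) 4.772e-05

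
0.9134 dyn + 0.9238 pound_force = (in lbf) 0.9238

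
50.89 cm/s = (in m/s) 0.5089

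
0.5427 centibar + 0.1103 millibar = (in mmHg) 4.153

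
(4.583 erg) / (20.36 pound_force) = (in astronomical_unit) 3.383e-20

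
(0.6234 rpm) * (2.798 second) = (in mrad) 182.7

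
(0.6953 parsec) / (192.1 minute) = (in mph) 4.164e+12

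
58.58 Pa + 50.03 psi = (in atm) 3.405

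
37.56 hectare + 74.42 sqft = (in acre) 92.81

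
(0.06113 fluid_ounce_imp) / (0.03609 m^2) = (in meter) 4.813e-05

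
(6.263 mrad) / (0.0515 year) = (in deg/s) 2.209e-07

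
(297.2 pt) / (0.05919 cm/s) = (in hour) 0.0492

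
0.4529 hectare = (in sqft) 4.875e+04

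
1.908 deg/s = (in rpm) 0.318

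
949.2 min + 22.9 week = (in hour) 3863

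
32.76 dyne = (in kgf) 3.341e-05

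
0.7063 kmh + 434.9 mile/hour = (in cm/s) 1.946e+04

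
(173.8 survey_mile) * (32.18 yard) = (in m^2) 8.23e+06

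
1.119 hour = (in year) 0.0001277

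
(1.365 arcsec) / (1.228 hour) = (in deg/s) 8.577e-08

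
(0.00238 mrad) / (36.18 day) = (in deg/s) 4.362e-11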